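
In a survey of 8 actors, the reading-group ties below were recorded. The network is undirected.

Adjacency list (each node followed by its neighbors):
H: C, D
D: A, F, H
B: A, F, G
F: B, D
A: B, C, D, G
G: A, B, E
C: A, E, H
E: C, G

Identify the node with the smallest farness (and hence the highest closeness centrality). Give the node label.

A

Farness (sum of distances to all others) for each node — A:10, B:12, C:12, D:12, E:14, F:14, G:12, H:14.
The smallest farness is 10, for A, so A has the highest closeness.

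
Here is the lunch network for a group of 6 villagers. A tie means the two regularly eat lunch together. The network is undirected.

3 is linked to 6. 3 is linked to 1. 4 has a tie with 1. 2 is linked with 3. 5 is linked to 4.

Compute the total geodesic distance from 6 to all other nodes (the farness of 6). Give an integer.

Distances from 6: 1:2, 2:2, 3:1, 4:3, 5:4.
Sum = 2 + 2 + 1 + 3 + 4 = 12.

12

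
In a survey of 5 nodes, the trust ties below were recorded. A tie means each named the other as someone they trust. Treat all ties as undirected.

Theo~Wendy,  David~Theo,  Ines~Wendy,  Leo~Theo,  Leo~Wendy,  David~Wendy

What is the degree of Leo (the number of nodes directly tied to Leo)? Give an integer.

2

Leo is directly tied to Theo and Wendy. That is 2 neighbors, so the degree of Leo is 2.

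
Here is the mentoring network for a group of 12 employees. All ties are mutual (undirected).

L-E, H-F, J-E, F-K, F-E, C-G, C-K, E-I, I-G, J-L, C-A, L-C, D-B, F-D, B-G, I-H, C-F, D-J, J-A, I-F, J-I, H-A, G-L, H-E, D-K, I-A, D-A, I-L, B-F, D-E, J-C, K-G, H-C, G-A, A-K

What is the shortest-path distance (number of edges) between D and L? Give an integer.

One shortest route is D – J – L, which uses 2 edges, and D and L are not directly tied, so nothing shorter exists. So d(D,L) = 2.

2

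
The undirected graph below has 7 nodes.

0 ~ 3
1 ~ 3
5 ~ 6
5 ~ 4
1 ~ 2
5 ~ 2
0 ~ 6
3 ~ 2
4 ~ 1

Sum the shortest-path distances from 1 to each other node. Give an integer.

10

Distances from 1: 0:2, 2:1, 3:1, 4:1, 5:2, 6:3.
Sum = 2 + 1 + 1 + 1 + 2 + 3 = 10.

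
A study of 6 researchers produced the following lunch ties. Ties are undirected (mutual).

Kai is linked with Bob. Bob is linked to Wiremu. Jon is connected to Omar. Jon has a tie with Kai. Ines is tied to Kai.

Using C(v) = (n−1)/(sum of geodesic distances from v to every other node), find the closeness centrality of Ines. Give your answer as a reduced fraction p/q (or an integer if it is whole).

5/11

Distances from Ines: Bob:2, Jon:2, Kai:1, Omar:3, Wiremu:3. Sum = 11.
n = 6, so closeness = 5/11.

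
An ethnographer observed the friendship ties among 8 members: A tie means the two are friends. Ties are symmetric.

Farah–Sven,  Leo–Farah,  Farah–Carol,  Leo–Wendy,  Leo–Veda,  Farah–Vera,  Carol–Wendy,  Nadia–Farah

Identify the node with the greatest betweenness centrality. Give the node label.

Farah

Unnormalized betweenness of each node: Carol:2, Farah:16, Leo:8, Nadia:0, Sven:0, Veda:0, Vera:0, Wendy:1.
Farah has the largest value, 16, making it the main broker — the node through which the most shortest paths run.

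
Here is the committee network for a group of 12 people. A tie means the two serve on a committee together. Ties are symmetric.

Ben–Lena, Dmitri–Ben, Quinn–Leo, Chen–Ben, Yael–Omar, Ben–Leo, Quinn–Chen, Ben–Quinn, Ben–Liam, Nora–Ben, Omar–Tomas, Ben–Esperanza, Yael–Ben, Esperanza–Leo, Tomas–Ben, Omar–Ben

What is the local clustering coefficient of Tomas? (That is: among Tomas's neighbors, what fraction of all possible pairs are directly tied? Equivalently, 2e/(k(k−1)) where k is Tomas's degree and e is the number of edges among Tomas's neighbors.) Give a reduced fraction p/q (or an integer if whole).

Tomas's neighbors: Ben and Omar (k = 2).
Possible neighbor pairs: C(2,2) = 1. Edges among them: Ben–Omar → e = 1.
Clustering(Tomas) = 1/1.

1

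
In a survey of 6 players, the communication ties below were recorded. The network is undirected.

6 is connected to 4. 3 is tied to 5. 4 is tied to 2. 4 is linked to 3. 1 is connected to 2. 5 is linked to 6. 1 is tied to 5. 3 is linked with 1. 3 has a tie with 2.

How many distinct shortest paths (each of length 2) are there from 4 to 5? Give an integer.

2

The shortest distance is 2. The length-2 paths are: 4–3–5; 4–6–5.
That gives 2 distinct shortest paths.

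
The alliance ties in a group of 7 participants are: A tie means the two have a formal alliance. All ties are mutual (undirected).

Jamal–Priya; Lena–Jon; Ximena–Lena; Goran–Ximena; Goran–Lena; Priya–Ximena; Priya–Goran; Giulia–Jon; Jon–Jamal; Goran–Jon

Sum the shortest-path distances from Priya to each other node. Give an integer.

10

Distances from Priya: Giulia:3, Goran:1, Jamal:1, Jon:2, Lena:2, Ximena:1.
Sum = 3 + 1 + 1 + 2 + 2 + 1 = 10.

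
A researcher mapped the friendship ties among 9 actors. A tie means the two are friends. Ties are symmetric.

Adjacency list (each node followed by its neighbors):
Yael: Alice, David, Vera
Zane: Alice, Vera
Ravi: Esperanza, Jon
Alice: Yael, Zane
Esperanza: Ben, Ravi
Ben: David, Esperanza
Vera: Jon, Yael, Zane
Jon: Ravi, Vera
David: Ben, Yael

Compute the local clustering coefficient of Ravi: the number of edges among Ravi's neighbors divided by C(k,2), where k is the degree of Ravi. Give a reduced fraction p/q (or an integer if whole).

0

Ravi's neighbors: Esperanza and Jon (k = 2).
Possible neighbor pairs: C(2,2) = 1. Edges among them: none → e = 0.
Clustering(Ravi) = 0/1.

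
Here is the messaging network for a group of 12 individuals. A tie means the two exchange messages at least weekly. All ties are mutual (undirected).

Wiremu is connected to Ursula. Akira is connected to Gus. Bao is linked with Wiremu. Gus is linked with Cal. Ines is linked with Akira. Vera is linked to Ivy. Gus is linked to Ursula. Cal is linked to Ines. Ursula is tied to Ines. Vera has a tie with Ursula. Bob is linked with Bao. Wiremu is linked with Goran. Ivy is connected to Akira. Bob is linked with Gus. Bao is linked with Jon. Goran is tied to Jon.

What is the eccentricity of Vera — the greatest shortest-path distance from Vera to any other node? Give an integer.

Distances from Vera: Akira:2, Bao:3, Bob:3, Cal:3, Goran:3, Gus:2, Ines:2, Ivy:1, Jon:4, Ursula:1, Wiremu:2.
The largest is 4 (to Jon), so the eccentricity of Vera is 4.

4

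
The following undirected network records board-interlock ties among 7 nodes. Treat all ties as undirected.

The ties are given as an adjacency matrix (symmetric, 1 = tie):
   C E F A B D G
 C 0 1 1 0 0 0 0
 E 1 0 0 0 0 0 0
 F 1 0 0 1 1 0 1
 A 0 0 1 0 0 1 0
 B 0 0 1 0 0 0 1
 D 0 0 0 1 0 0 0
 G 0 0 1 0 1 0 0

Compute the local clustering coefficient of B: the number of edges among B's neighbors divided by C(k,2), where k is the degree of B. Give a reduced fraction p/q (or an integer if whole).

B's neighbors: F and G (k = 2).
Possible neighbor pairs: C(2,2) = 1. Edges among them: F–G → e = 1.
Clustering(B) = 1/1.

1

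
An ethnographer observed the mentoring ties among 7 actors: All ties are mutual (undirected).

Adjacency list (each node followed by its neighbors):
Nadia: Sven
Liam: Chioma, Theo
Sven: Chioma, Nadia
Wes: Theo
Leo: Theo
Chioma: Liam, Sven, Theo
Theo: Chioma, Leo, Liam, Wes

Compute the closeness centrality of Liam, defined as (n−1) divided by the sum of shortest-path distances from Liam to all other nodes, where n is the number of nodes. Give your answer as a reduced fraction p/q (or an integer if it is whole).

6/11

Distances from Liam: Chioma:1, Leo:2, Nadia:3, Sven:2, Theo:1, Wes:2. Sum = 11.
n = 7, so closeness = 6/11.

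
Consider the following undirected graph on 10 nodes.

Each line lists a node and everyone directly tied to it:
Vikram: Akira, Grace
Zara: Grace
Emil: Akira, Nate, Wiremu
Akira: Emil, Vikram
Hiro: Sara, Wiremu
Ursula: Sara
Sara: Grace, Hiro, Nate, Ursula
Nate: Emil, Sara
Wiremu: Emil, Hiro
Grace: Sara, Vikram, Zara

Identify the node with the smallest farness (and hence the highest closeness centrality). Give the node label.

Farness (sum of distances to all others) for each node — Akira:21, Emil:19, Grace:17, Hiro:19, Nate:18, Sara:15, Ursula:23, Vikram:20, Wiremu:21, Zara:25.
The smallest farness is 15, for Sara, so Sara has the highest closeness.

Sara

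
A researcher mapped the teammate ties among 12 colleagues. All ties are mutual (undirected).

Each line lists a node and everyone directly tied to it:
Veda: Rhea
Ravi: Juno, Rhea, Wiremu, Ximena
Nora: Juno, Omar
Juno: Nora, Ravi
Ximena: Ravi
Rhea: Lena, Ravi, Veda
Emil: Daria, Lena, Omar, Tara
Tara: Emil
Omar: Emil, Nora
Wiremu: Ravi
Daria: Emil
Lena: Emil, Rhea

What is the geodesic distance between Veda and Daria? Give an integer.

4

One shortest route is Veda – Rhea – Lena – Emil – Daria, which uses 4 edges, and at distance 3 from Veda we only reach {Emil, Juno, Wiremu, Ximena}, which does not include Daria. So d(Veda,Daria) = 4.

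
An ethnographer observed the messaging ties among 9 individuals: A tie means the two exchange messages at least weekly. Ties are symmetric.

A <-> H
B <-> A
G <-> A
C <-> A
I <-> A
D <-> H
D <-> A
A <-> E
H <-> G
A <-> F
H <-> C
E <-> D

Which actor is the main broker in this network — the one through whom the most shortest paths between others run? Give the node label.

Unnormalized betweenness of each node: A:22, B:0, C:0, D:1/2, E:0, F:0, G:0, H:3/2, I:0.
A has the largest value, 22, making it the main broker — the node through which the most shortest paths run.

A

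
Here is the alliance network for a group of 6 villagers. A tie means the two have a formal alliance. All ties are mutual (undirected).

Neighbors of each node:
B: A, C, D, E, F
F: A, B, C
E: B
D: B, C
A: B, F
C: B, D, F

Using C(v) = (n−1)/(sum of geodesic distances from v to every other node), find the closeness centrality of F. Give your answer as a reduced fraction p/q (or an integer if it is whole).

5/7

Distances from F: A:1, B:1, C:1, D:2, E:2. Sum = 7.
n = 6, so closeness = 5/7.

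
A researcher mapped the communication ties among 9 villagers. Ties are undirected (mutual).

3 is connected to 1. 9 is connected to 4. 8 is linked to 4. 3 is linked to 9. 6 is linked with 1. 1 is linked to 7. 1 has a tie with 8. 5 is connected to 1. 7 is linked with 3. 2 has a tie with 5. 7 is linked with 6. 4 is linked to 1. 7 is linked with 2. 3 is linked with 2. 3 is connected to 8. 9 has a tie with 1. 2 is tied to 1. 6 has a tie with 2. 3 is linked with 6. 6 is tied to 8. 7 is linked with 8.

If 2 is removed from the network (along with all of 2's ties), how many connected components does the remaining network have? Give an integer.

1

2's neighbors (1, 3, 5, 6, and 7) remain reachable from one another through other ties, so the rest of the network stays in one piece.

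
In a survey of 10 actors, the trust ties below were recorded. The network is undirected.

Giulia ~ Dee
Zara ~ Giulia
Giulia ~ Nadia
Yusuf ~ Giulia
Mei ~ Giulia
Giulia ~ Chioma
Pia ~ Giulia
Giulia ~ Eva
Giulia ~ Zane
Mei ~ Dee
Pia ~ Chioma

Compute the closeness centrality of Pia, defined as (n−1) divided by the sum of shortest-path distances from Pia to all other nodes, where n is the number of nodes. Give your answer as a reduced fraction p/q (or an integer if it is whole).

Distances from Pia: Chioma:1, Dee:2, Eva:2, Giulia:1, Mei:2, Nadia:2, Yusuf:2, Zane:2, Zara:2. Sum = 16.
n = 10, so closeness = 9/16.

9/16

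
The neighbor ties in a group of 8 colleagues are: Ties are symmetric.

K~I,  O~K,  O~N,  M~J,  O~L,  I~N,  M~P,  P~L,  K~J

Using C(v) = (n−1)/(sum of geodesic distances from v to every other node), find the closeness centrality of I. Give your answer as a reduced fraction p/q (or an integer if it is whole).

Distances from I: J:2, K:1, L:3, M:3, N:1, O:2, P:4. Sum = 16.
n = 8, so closeness = 7/16.

7/16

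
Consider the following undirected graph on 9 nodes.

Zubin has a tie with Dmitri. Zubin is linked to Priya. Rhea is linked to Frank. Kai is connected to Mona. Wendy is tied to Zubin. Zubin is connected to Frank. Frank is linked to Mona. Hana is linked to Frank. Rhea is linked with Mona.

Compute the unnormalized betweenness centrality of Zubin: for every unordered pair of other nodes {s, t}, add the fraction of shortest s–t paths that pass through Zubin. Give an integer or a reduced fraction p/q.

Pairs whose geodesics pass through Zubin — Dmitri–Priya: 1; Dmitri–Wendy: 1; Dmitri–Mona: 1; Dmitri–Kai: 1; Dmitri–Frank: 1; Dmitri–Rhea: 1; Dmitri–Hana: 1; Priya–Wendy: 1; Priya–Mona: 1; Priya–Kai: 1; Priya–Frank: 1; Priya–Rhea: 1; Priya–Hana: 1; Wendy–Mona: 1 … (+4 more pairs).
All other pairs contribute 0.
Summing the contributions gives betweenness(Zubin) = 18.

18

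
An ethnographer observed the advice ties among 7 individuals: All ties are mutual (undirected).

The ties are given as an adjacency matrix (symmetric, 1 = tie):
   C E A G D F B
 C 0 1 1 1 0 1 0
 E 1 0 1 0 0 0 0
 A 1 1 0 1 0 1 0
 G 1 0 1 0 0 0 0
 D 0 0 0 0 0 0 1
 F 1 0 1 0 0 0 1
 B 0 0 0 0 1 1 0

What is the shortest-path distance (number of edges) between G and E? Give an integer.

2

One shortest route is G – C – E, which uses 2 edges, and G and E are not directly tied, so nothing shorter exists. So d(G,E) = 2.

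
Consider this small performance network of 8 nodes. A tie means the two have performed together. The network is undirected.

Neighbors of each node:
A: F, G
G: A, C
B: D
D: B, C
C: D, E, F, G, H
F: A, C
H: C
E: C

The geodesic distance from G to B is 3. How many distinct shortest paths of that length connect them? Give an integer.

The shortest distance is 3, and the only length-3 path is G–C–D–B. So there is exactly 1 shortest path.

1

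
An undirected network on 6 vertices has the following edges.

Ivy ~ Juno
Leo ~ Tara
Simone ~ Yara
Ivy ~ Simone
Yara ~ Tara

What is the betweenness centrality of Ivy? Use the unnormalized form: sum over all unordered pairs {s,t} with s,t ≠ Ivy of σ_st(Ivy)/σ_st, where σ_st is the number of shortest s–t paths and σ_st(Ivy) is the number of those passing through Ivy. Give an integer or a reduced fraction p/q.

4

Pairs whose geodesics pass through Ivy — Simone–Juno: 1; Juno–Yara: 1; Juno–Tara: 1; Juno–Leo: 1.
All other pairs contribute 0.
Summing the contributions gives betweenness(Ivy) = 4.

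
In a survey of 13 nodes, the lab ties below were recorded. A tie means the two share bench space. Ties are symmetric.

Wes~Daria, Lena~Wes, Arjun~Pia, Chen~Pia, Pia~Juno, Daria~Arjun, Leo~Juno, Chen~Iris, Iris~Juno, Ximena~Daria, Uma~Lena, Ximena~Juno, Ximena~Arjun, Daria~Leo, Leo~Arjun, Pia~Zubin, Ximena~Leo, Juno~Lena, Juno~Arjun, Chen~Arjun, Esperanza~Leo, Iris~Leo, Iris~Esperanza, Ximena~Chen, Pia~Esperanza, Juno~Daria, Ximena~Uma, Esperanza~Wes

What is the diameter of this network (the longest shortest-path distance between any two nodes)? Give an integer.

Eccentricity of each node (its greatest distance to any other): Arjun:2, Chen:3, Daria:3, Esperanza:3, Iris:3, Juno:2, Lena:3, Leo:3, Pia:3, Uma:4, Wes:3, Ximena:3, Zubin:4.
The maximum eccentricity is 4, realized for instance by the pair Zubin–Uma via Zubin – Pia – Juno – Lena – Uma. So the diameter is 4.

4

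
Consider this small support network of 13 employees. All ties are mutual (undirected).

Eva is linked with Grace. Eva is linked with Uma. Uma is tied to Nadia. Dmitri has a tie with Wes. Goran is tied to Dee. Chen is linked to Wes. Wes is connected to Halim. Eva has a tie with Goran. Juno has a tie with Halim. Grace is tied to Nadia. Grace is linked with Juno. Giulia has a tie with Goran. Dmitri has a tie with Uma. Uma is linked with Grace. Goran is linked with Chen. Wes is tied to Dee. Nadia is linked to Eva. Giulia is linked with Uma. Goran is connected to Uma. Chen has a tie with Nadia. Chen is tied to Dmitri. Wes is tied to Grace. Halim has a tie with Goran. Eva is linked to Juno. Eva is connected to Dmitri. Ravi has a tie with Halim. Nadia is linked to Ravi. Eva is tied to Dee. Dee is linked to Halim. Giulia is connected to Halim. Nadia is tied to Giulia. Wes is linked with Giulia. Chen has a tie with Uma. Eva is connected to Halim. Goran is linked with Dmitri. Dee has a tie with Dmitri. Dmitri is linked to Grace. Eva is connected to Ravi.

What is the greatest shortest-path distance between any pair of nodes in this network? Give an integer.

Eccentricity of each node (its greatest distance to any other): Chen:3, Dee:2, Dmitri:2, Eva:2, Giulia:2, Goran:2, Grace:2, Halim:2, Juno:3, Nadia:2, Ravi:2, Uma:2, Wes:2.
The maximum eccentricity is 3, realized for instance by the pair Juno–Chen via Juno – Halim – Wes – Chen. So the diameter is 3.

3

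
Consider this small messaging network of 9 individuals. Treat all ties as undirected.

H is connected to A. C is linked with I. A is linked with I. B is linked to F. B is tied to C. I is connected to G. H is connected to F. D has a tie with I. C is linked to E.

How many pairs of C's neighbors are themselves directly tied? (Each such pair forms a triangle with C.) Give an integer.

C's neighbors are B, E, and I, but none of them are tied to each other, so no triangle contains C.

0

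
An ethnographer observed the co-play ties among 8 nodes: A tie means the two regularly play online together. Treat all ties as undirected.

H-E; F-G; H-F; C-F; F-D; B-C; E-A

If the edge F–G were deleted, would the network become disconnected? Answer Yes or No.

Without the F–G edge there is no alternate route between F and G, so the network disconnects. It is a bridge.

Yes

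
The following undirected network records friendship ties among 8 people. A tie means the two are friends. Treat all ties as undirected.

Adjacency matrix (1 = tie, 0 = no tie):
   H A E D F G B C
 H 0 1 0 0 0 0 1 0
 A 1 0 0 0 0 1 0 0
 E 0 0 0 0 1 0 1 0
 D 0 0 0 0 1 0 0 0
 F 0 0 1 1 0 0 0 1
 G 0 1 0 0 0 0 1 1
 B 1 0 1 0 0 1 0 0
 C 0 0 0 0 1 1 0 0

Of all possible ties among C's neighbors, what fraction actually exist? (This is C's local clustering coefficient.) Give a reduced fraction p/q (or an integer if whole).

0

C's neighbors: F and G (k = 2).
Possible neighbor pairs: C(2,2) = 1. Edges among them: none → e = 0.
Clustering(C) = 0/1.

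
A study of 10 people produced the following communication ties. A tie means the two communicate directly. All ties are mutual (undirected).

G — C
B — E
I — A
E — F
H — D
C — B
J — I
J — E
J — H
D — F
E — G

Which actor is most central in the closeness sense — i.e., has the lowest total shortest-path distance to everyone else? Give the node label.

Farness (sum of distances to all others) for each node — A:30, B:21, C:27, D:23, E:15, F:20, G:21, H:21, I:22, J:16.
The smallest farness is 15, for E, so E has the highest closeness.

E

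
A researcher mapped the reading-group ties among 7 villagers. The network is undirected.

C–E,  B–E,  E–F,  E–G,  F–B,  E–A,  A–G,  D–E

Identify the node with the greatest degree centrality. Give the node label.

E

Degrees — A:2, B:2, C:1, D:1, E:6, F:2, G:2.
The maximum is 6, attained only by E.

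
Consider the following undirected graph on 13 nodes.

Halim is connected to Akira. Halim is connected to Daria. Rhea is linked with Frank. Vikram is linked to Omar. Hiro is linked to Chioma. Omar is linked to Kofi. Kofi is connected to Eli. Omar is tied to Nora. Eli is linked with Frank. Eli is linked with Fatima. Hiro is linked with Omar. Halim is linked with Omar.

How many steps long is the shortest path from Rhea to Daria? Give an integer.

6

One shortest route is Rhea – Frank – Eli – Kofi – Omar – Halim – Daria, which uses 6 edges, and at distance 5 from Rhea we only reach {Halim, Hiro, Nora, Vikram}, which does not include Daria. So d(Rhea,Daria) = 6.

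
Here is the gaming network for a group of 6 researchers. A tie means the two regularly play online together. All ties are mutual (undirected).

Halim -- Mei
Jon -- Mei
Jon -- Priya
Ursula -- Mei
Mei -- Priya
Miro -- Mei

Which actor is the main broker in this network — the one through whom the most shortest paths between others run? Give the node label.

Unnormalized betweenness of each node: Halim:0, Jon:0, Mei:9, Miro:0, Priya:0, Ursula:0.
Mei has the largest value, 9, making it the main broker — the node through which the most shortest paths run.

Mei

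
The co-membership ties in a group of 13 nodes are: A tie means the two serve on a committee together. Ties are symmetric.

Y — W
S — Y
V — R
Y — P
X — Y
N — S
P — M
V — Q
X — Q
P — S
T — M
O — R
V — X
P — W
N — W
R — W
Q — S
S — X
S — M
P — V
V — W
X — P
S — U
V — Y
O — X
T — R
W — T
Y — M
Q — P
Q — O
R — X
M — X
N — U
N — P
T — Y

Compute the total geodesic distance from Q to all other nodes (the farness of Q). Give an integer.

Distances from Q: M:2, N:2, O:1, P:1, R:2, S:1, T:3, U:2, V:1, W:2, X:1, Y:2.
Sum = 2 + 2 + 1 + 1 + 2 + 1 + 3 + 2 + 1 + 2 + 1 + 2 = 20.

20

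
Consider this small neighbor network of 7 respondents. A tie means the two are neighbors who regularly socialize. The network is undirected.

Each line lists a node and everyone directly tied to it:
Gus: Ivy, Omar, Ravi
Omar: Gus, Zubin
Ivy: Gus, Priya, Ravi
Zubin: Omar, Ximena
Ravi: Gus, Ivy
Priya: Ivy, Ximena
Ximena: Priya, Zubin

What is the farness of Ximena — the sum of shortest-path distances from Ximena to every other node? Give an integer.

Distances from Ximena: Gus:3, Ivy:2, Omar:2, Priya:1, Ravi:3, Zubin:1.
Sum = 3 + 2 + 2 + 1 + 3 + 1 = 12.

12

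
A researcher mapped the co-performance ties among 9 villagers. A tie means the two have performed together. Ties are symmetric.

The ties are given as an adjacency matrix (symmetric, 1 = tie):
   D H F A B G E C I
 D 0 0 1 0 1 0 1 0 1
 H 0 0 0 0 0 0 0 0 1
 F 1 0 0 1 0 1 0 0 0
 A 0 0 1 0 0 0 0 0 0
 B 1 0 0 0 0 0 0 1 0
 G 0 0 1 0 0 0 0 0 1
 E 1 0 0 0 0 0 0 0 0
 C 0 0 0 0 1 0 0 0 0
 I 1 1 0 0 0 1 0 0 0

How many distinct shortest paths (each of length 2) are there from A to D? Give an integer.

1

The shortest distance is 2, and the only length-2 path is A–F–D. So there is exactly 1 shortest path.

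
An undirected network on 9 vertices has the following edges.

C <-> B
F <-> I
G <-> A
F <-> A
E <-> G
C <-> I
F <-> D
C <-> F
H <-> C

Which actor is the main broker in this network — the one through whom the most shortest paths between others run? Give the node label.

F

Unnormalized betweenness of each node: A:12, B:0, C:13, D:0, E:0, F:19, G:7, H:0, I:0.
F has the largest value, 19, making it the main broker — the node through which the most shortest paths run.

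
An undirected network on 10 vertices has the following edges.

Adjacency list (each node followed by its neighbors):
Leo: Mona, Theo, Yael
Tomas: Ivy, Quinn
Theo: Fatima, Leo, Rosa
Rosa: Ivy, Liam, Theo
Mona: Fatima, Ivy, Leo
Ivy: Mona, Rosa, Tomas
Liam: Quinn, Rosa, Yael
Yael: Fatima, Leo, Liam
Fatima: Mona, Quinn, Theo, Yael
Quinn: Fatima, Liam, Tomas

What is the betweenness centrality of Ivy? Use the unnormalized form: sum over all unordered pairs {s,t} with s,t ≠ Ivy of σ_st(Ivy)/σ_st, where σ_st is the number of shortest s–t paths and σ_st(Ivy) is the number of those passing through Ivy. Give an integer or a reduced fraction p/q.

Pairs whose geodesics pass through Ivy — Rosa–Mona: 1; Rosa–Tomas: 1; Liam–Mona: 1/4; Leo–Tomas: 1; Mona–Tomas: 1; Tomas–Theo: 1/2.
All other pairs contribute 0.
Summing the contributions gives betweenness(Ivy) = 19/4.

19/4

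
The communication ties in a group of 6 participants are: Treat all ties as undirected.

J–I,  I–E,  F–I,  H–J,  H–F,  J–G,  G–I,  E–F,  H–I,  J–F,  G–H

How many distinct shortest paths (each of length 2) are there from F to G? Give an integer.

The shortest distance is 2. The length-2 paths are: F–I–G; F–J–G; F–H–G.
That gives 3 distinct shortest paths.

3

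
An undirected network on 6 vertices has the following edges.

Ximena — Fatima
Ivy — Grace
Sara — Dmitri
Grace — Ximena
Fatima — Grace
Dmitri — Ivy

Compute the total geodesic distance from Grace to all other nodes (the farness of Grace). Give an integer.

Distances from Grace: Dmitri:2, Fatima:1, Ivy:1, Sara:3, Ximena:1.
Sum = 2 + 1 + 1 + 3 + 1 = 8.

8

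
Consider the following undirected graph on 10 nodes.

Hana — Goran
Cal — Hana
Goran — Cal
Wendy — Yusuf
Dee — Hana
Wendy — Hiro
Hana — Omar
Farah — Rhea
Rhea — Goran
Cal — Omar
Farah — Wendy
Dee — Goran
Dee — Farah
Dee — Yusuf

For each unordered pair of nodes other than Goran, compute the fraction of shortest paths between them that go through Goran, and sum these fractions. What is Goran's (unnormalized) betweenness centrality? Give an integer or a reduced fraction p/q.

Pairs whose geodesics pass through Goran — Rhea–Hana: 1; Rhea–Yusuf: 1/3; Rhea–Cal: 1; Rhea–Omar: 2/2; Rhea–Dee: 1/2; Wendy–Cal: 3/5; Yusuf–Cal: 1/2; Cal–Hiro: 3/5; Cal–Farah: 2/3; Cal–Dee: 1/2.
All other pairs contribute 0.
Summing the contributions gives betweenness(Goran) = 67/10.

67/10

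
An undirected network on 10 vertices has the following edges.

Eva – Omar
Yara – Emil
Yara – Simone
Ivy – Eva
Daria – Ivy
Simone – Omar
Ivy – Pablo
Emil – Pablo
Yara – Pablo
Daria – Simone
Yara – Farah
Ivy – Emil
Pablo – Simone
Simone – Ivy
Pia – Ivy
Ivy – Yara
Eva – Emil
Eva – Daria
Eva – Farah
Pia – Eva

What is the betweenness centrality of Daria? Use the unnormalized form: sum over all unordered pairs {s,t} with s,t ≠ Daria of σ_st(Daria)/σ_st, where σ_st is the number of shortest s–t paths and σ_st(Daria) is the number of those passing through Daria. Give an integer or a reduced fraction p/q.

1/3

Pairs whose geodesics pass through Daria — Simone–Eva: 1/3.
All other pairs contribute 0.
Summing the contributions gives betweenness(Daria) = 1/3.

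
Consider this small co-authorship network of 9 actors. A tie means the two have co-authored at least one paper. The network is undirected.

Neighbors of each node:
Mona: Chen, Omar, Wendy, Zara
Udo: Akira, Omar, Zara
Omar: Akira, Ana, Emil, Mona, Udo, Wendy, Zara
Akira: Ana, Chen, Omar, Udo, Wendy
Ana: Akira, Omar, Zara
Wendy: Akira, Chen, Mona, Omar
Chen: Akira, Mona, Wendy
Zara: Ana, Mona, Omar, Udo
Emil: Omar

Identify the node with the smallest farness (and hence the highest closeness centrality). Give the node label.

Omar

Farness (sum of distances to all others) for each node — Akira:11, Ana:13, Chen:14, Emil:16, Mona:12, Omar:9, Udo:13, Wendy:12, Zara:12.
The smallest farness is 9, for Omar, so Omar has the highest closeness.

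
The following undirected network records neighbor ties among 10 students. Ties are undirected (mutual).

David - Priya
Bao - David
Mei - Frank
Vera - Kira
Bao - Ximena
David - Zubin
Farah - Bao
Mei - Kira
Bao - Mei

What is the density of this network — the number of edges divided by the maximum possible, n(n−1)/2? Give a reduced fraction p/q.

There are 9 edges and 10 nodes, so the maximum possible is C(10,2) = 45.
Density = 9/45 = 1/5.

1/5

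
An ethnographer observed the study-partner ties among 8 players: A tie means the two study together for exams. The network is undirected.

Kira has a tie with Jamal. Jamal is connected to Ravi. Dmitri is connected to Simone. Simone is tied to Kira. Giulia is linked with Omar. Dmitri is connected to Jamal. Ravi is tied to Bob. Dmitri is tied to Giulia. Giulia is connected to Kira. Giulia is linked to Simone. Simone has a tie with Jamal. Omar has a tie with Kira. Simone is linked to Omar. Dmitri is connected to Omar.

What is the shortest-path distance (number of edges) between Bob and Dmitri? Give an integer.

3

One shortest route is Bob – Ravi – Jamal – Dmitri, which uses 3 edges, and at distance 2 from Bob we only reach {Jamal}, which does not include Dmitri. So d(Bob,Dmitri) = 3.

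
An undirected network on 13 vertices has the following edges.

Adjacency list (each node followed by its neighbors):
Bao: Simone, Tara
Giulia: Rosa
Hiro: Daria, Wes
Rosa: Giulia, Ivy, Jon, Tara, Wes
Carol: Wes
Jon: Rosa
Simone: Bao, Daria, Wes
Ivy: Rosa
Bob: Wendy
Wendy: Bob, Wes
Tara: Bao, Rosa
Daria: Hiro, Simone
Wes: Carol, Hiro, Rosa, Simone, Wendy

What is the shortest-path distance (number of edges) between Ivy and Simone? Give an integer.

3

One shortest route is Ivy – Rosa – Wes – Simone, which uses 3 edges, and at distance 2 from Ivy we only reach {Giulia, Jon, Tara, Wes}, which does not include Simone. So d(Ivy,Simone) = 3.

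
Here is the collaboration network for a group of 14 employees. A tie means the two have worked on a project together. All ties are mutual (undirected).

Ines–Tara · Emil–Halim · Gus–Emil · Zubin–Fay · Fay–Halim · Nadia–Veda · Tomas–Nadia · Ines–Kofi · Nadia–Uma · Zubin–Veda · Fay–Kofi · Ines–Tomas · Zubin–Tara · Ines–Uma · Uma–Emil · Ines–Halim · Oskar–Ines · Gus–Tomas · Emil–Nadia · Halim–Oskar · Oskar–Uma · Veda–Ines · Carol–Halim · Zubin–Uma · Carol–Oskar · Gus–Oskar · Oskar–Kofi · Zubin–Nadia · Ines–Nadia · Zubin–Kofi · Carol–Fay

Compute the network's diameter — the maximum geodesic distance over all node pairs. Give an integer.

3

Eccentricity of each node (its greatest distance to any other): Carol:3, Emil:3, Fay:3, Gus:3, Halim:2, Ines:2, Kofi:3, Nadia:3, Oskar:2, Tara:3, Tomas:3, Uma:2, Veda:3, Zubin:3.
The maximum eccentricity is 3, realized for instance by the pair Nadia–Carol via Nadia – Zubin – Fay – Carol. So the diameter is 3.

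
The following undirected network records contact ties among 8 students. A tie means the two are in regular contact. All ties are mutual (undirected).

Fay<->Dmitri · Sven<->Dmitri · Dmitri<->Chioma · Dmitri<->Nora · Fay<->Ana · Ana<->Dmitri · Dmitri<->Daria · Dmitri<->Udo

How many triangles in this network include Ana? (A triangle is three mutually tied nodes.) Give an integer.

Ana's neighbors: Dmitri and Fay.
Neighbor pairs that are themselves tied: Ana–Dmitri–Fay. Each forms one triangle with Ana, for 1 in total.

1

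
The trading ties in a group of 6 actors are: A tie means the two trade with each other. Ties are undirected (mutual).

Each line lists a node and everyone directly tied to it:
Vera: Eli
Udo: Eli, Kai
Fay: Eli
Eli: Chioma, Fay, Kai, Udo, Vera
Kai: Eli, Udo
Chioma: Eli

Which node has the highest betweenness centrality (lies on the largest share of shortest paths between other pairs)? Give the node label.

Unnormalized betweenness of each node: Chioma:0, Eli:9, Fay:0, Kai:0, Udo:0, Vera:0.
Eli has the largest value, 9, making it the main broker — the node through which the most shortest paths run.

Eli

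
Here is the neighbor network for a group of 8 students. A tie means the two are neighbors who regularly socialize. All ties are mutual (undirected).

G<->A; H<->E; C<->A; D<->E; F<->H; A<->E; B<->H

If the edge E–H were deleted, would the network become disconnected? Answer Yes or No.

Yes

Without the E–H edge there is no alternate route between E and H, so the network disconnects. It is a bridge.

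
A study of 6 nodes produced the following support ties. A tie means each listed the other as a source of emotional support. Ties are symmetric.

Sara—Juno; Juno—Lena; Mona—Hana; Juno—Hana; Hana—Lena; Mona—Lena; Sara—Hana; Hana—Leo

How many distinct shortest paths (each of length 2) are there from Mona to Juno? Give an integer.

The shortest distance is 2. The length-2 paths are: Mona–Hana–Juno; Mona–Lena–Juno.
That gives 2 distinct shortest paths.

2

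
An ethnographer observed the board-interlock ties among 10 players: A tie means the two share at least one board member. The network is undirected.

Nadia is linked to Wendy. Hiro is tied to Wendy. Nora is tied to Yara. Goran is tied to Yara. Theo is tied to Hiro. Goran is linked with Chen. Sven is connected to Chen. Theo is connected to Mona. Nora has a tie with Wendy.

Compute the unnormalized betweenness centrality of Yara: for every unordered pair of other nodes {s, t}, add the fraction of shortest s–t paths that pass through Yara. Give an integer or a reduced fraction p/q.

Pairs whose geodesics pass through Yara — Sven–Mona: 1; Sven–Hiro: 1; Sven–Nadia: 1; Sven–Wendy: 1; Sven–Nora: 1; Sven–Theo: 1; Goran–Mona: 1; Goran–Hiro: 1; Goran–Nadia: 1; Goran–Wendy: 1; Goran–Nora: 1; Goran–Theo: 1; Chen–Mona: 1; Chen–Hiro: 1 … (+4 more pairs).
All other pairs contribute 0.
Summing the contributions gives betweenness(Yara) = 18.

18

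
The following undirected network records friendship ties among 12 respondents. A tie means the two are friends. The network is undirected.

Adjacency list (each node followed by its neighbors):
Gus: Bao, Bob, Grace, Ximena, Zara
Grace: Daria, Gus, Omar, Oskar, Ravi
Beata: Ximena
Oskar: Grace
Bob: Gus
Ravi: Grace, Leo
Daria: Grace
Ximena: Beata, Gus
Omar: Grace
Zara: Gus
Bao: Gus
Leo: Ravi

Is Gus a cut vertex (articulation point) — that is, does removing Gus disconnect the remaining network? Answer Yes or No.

Removing Gus leaves {Daria, Grace, Leo, Omar, Oskar, and Ravi} with no path to {Bao}, so the network splits into 5 components. Gus is a cut vertex.

Yes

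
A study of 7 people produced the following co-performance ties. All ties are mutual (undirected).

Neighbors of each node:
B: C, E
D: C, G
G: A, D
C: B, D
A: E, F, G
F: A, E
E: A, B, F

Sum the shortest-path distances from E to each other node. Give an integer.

Distances from E: A:1, B:1, C:2, D:3, F:1, G:2.
Sum = 1 + 1 + 2 + 3 + 1 + 2 = 10.

10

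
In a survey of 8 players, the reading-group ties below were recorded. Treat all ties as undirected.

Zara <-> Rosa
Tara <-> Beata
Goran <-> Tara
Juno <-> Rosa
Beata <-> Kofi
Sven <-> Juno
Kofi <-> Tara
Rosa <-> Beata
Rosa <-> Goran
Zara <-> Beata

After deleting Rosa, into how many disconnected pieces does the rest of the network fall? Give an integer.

Without Rosa, the remaining ties split the others into: {Beata, Goran, Kofi, Tara, Zara}; {Juno, Sven}.
That's 2 separate components.

2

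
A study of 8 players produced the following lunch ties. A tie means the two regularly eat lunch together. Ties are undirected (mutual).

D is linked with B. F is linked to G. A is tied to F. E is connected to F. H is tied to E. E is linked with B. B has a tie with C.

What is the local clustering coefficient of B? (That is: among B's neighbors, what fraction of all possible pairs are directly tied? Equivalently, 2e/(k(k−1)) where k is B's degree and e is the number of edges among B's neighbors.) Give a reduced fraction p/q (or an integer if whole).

B's neighbors: C, D, and E (k = 3).
Possible neighbor pairs: C(3,2) = 3. Edges among them: none → e = 0.
Clustering(B) = 0/3 = 0.

0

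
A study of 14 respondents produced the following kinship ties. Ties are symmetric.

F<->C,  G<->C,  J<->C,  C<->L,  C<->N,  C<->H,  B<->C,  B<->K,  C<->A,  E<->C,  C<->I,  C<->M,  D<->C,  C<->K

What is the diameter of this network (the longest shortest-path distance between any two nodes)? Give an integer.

2

Eccentricity of each node (its greatest distance to any other): A:2, B:2, C:1, D:2, E:2, F:2, G:2, H:2, I:2, J:2, K:2, L:2, M:2, N:2.
The maximum eccentricity is 2, realized for instance by the pair D–F via D – C – F. So the diameter is 2.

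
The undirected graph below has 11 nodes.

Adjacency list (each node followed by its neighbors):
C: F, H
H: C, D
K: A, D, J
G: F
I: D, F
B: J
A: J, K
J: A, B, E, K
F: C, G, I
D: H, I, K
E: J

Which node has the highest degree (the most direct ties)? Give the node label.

J

Degrees — A:2, B:1, C:2, D:3, E:1, F:3, G:1, H:2, I:2, J:4, K:3.
The maximum is 4, attained only by J.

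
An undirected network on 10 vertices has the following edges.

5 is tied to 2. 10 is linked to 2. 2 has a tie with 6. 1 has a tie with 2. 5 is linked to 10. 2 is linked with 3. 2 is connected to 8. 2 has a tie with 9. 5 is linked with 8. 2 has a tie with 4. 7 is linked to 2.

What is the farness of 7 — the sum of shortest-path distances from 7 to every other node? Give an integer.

17

Distances from 7: 1:2, 2:1, 3:2, 4:2, 5:2, 6:2, 8:2, 9:2, 10:2.
Sum = 2 + 1 + 2 + 2 + 2 + 2 + 2 + 2 + 2 = 17.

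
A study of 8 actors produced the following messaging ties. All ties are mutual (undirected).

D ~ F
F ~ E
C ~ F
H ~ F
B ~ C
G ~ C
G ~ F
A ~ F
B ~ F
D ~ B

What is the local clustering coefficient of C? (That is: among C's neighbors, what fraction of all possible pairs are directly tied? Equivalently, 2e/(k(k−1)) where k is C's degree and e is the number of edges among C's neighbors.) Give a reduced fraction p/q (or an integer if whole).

2/3

C's neighbors: B, F, and G (k = 3).
Possible neighbor pairs: C(3,2) = 3. Edges among them: B–F, F–G → e = 2.
Clustering(C) = 2/3.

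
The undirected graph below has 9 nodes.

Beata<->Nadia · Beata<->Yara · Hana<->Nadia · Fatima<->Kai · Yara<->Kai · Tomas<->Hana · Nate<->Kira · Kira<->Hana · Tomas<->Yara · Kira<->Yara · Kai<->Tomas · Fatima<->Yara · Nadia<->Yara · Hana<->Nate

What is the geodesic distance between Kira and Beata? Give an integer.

One shortest route is Kira – Yara – Beata, which uses 2 edges, and Kira and Beata are not directly tied, so nothing shorter exists. So d(Kira,Beata) = 2.

2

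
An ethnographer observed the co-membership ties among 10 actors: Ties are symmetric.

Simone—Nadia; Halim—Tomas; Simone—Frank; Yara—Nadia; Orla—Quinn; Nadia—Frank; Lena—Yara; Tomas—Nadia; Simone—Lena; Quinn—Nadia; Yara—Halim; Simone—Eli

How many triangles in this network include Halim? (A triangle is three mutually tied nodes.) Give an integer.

0

Halim's neighbors are Tomas and Yara, but none of them are tied to each other, so no triangle contains Halim.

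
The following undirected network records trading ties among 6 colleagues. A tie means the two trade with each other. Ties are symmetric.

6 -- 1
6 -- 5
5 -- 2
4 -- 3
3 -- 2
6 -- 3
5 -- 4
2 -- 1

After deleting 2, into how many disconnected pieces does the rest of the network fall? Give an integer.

2's neighbors (1, 3, and 5) remain reachable from one another through other ties, so the rest of the network stays in one piece.

1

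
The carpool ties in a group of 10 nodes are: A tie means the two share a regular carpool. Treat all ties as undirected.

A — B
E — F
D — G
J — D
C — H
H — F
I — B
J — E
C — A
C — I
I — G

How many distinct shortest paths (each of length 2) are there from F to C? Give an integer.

1

The shortest distance is 2, and the only length-2 path is F–H–C. So there is exactly 1 shortest path.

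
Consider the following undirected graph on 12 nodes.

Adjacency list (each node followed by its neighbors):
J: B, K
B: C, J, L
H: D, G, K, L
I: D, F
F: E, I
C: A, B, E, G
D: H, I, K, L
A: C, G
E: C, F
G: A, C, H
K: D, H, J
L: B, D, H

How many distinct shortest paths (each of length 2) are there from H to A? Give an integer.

The shortest distance is 2, and the only length-2 path is H–G–A. So there is exactly 1 shortest path.

1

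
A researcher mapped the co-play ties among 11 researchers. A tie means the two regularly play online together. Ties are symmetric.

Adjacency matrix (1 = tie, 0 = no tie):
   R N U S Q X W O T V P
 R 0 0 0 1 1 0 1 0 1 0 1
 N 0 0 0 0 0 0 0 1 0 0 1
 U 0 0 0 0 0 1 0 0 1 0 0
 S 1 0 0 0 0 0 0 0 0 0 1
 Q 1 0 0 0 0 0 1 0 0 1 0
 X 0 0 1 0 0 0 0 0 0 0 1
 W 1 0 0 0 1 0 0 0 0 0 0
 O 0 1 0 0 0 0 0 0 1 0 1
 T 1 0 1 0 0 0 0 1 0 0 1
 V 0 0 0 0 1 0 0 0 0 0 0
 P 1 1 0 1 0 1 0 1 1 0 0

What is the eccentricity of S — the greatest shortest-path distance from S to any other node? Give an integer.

3

Distances from S: N:2, O:2, P:1, Q:2, R:1, T:2, U:3, V:3, W:2, X:2.
The largest is 3 (to V and U), so the eccentricity of S is 3.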